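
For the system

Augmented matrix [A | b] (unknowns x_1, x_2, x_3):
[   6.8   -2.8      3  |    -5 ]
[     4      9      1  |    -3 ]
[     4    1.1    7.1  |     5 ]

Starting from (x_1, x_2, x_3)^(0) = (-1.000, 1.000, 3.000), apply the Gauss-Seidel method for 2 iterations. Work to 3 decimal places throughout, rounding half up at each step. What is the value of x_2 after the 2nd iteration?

Iteration 1:
  x_1 = (-5 - (-2.8)·1.000 - (3)·3.000) / (6.8) = -1.647
  x_2 = (-3 - (4)·-1.647 - (1)·3.000) / (9) = 0.065
  x_3 = (5 - (4)·-1.647 - (1.1)·0.065) / (7.1) = 1.622
Iteration 2:
  x_1 = (-5 - (-2.8)·0.065 - (3)·1.622) / (6.8) = -1.424
  x_2 = (-3 - (4)·-1.424 - (1)·1.622) / (9) = 0.119
  x_3 = (5 - (4)·-1.424 - (1.1)·0.119) / (7.1) = 1.488

0.119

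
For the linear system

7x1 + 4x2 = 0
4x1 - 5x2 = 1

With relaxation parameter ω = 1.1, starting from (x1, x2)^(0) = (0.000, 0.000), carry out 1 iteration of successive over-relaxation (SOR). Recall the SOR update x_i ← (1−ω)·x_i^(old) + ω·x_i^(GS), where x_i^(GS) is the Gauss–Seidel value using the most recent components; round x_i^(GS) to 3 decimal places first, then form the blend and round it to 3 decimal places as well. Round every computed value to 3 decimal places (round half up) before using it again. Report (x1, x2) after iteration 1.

Iteration 1:
  x1: GS value = (0 - (4)·0.000) / (7) = 0.000;  x1 ← (1−ω)·0.000 + ω·0.000 = 0.000
  x2: GS value = (1 - (4)·0.000) / (-5) = -0.200;  x2 ← (1−ω)·0.000 + ω·-0.200 = -0.220

(0.000, -0.220)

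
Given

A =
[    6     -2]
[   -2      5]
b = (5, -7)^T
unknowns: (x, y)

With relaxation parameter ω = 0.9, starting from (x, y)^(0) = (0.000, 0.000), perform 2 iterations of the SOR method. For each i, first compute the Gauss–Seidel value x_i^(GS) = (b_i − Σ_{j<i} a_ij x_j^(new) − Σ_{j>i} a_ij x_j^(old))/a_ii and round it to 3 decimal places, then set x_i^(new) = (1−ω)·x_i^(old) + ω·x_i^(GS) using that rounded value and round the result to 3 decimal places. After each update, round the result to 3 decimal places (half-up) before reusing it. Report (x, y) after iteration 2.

(0.528, -1.169)

Iteration 1:
  x: GS value = (5 - (-2)·0.000) / (6) = 0.833;  x ← (1−ω)·0.000 + ω·0.833 = 0.750
  y: GS value = (-7 - (-2)·0.750) / (5) = -1.100;  y ← (1−ω)·0.000 + ω·-1.100 = -0.990
Iteration 2:
  x: GS value = (5 - (-2)·-0.990) / (6) = 0.503;  x ← (1−ω)·0.750 + ω·0.503 = 0.528
  y: GS value = (-7 - (-2)·0.528) / (5) = -1.189;  y ← (1−ω)·-0.990 + ω·-1.189 = -1.169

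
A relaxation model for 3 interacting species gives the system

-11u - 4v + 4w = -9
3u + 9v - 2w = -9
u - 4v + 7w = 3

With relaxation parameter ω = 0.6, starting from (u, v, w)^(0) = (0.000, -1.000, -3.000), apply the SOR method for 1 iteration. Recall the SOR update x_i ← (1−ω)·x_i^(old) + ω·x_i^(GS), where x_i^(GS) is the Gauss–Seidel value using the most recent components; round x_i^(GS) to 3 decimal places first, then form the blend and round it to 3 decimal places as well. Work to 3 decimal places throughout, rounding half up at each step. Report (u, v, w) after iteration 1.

(0.055, -1.411, -1.432)

Iteration 1:
  u: GS value = (-9 - (-4)·-1.000 - (4)·-3.000) / (-11) = 0.091;  u ← (1−ω)·0.000 + ω·0.091 = 0.055
  v: GS value = (-9 - (3)·0.055 - (-2)·-3.000) / (9) = -1.685;  v ← (1−ω)·-1.000 + ω·-1.685 = -1.411
  w: GS value = (3 - (1)·0.055 - (-4)·-1.411) / (7) = -0.386;  w ← (1−ω)·-3.000 + ω·-0.386 = -1.432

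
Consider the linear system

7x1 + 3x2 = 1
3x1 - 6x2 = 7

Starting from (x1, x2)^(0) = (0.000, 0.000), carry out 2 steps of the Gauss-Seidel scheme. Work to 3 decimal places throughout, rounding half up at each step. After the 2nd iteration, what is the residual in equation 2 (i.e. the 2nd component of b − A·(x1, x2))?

-0.002

Iteration 1:
  x1 = (1 - (3)·0.000) / (7) = 0.143
  x2 = (7 - (3)·0.143) / (-6) = -1.095
Iteration 2:
  x1 = (1 - (3)·-1.095) / (7) = 0.612
  x2 = (7 - (3)·0.612) / (-6) = -0.861
Residual b − A·x = (-0.701, -0.002)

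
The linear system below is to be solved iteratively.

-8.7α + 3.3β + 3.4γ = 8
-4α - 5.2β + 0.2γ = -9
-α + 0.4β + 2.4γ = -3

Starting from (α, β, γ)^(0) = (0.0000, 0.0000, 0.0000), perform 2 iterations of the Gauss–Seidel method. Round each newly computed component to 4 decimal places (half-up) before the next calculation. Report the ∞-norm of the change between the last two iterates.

0.1767

Iteration 1:
  α = (8 - (3.3)·0.0000 - (3.4)·0.0000) / (-8.7) = -0.9195
  β = (-9 - (-4)·-0.9195 - (0.2)·0.0000) / (-5.2) = 2.4381
  γ = (-3 - (-1)·-0.9195 - (0.4)·2.4381) / (2.4) = -2.0395
Iteration 2:
  α = (8 - (3.3)·2.4381 - (3.4)·-2.0395) / (-8.7) = -0.7918
  β = (-9 - (-4)·-0.7918 - (0.2)·-2.0395) / (-5.2) = 2.2614
  γ = (-3 - (-1)·-0.7918 - (0.4)·2.2614) / (2.4) = -1.9568
Change: (0.1277, -0.1767, 0.0827) → max |·| = 0.1767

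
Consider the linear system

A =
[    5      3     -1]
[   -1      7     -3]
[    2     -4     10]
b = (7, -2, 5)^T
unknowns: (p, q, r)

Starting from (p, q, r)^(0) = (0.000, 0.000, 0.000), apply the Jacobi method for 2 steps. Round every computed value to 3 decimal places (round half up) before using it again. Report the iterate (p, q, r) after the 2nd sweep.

(1.672, 0.129, 0.106)

Iteration 1:
  p = (7 - (3)·0.000 - (-1)·0.000) / (5) = 1.400
  q = (-2 - (-1)·0.000 - (-3)·0.000) / (7) = -0.286
  r = (5 - (2)·0.000 - (-4)·0.000) / (10) = 0.500
Iteration 2:
  p = (7 - (3)·-0.286 - (-1)·0.500) / (5) = 1.672
  q = (-2 - (-1)·1.400 - (-3)·0.500) / (7) = 0.129
  r = (5 - (2)·1.400 - (-4)·-0.286) / (10) = 0.106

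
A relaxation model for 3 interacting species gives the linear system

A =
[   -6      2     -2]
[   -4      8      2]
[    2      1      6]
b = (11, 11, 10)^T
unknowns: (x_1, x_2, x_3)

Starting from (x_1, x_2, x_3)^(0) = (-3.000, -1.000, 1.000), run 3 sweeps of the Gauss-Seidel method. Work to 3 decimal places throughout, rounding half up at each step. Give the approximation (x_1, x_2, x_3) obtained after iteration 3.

(-2.929, -0.758, 2.769)

Iteration 1:
  x_1 = (11 - (2)·-1.000 - (-2)·1.000) / (-6) = -2.500
  x_2 = (11 - (-4)·-2.500 - (2)·1.000) / (8) = -0.125
  x_3 = (10 - (2)·-2.500 - (1)·-0.125) / (6) = 2.521
Iteration 2:
  x_1 = (11 - (2)·-0.125 - (-2)·2.521) / (-6) = -2.715
  x_2 = (11 - (-4)·-2.715 - (2)·2.521) / (8) = -0.613
  x_3 = (10 - (2)·-2.715 - (1)·-0.613) / (6) = 2.674
Iteration 3:
  x_1 = (11 - (2)·-0.613 - (-2)·2.674) / (-6) = -2.929
  x_2 = (11 - (-4)·-2.929 - (2)·2.674) / (8) = -0.758
  x_3 = (10 - (2)·-2.929 - (1)·-0.758) / (6) = 2.769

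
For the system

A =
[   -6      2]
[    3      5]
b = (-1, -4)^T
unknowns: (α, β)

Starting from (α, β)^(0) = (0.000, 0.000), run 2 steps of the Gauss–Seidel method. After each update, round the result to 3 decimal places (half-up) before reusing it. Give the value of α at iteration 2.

-0.133

Iteration 1:
  α = (-1 - (2)·0.000) / (-6) = 0.167
  β = (-4 - (3)·0.167) / (5) = -0.900
Iteration 2:
  α = (-1 - (2)·-0.900) / (-6) = -0.133
  β = (-4 - (3)·-0.133) / (5) = -0.720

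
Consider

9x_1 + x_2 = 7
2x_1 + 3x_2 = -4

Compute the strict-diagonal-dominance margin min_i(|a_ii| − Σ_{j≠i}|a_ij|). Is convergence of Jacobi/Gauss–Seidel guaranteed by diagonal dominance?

1

row 1: |9| − (1) = 8
row 2: |3| − (2) = 1
minimum over rows = 1 → strictly diagonally dominant (convergence guaranteed)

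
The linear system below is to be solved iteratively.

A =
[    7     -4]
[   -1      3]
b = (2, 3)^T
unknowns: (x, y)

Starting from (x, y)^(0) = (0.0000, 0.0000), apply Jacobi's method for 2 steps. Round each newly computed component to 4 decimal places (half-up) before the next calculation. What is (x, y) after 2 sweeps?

Iteration 1:
  x = (2 - (-4)·0.0000) / (7) = 0.2857
  y = (3 - (-1)·0.0000) / (3) = 1.0000
Iteration 2:
  x = (2 - (-4)·1.0000) / (7) = 0.8571
  y = (3 - (-1)·0.2857) / (3) = 1.0952

(0.8571, 1.0952)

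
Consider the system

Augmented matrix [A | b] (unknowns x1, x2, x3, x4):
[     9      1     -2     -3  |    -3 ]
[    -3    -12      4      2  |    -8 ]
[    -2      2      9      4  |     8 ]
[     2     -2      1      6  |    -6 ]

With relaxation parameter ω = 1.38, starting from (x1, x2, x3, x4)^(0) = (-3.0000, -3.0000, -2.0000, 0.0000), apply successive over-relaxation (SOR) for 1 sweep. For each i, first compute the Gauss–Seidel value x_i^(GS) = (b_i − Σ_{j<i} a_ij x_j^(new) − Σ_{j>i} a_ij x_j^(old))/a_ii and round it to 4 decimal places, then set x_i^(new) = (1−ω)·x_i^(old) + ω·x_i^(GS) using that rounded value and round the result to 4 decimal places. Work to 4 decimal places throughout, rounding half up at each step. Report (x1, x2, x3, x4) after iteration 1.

(0.5267, 0.9583, 1.8543, -1.6080)

Iteration 1:
  x1: GS value = (-3 - (1)·-3.0000 - (-2)·-2.0000 - (-3)·0.0000) / (9) = -0.4444;  x1 ← (1−ω)·-3.0000 + ω·-0.4444 = 0.5267
  x2: GS value = (-8 - (-3)·0.5267 - (4)·-2.0000 - (2)·0.0000) / (-12) = -0.1317;  x2 ← (1−ω)·-3.0000 + ω·-0.1317 = 0.9583
  x3: GS value = (8 - (-2)·0.5267 - (2)·0.9583 - (4)·0.0000) / (9) = 0.7930;  x3 ← (1−ω)·-2.0000 + ω·0.7930 = 1.8543
  x4: GS value = (-6 - (2)·0.5267 - (-2)·0.9583 - (1)·1.8543) / (6) = -1.1652;  x4 ← (1−ω)·0.0000 + ω·-1.1652 = -1.6080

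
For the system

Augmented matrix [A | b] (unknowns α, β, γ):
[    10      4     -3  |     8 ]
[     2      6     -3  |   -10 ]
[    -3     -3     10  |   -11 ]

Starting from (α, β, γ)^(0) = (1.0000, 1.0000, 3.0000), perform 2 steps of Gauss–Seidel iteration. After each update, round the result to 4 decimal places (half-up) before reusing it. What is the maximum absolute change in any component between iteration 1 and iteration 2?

Iteration 1:
  α = (8 - (4)·1.0000 - (-3)·3.0000) / (10) = 1.3000
  β = (-10 - (2)·1.3000 - (-3)·3.0000) / (6) = -0.6000
  γ = (-11 - (-3)·1.3000 - (-3)·-0.6000) / (10) = -0.8900
Iteration 2:
  α = (8 - (4)·-0.6000 - (-3)·-0.8900) / (10) = 0.7730
  β = (-10 - (2)·0.7730 - (-3)·-0.8900) / (6) = -2.3693
  γ = (-11 - (-3)·0.7730 - (-3)·-2.3693) / (10) = -1.5789
Change: (-0.5270, -1.7693, -0.6889) → max |·| = 1.7693

1.7693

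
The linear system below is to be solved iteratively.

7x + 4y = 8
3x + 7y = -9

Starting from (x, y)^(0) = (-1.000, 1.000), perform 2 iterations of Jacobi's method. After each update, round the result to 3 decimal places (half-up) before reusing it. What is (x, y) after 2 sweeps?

Iteration 1:
  x = (8 - (4)·1.000) / (7) = 0.571
  y = (-9 - (3)·-1.000) / (7) = -0.857
Iteration 2:
  x = (8 - (4)·-0.857) / (7) = 1.633
  y = (-9 - (3)·0.571) / (7) = -1.530

(1.633, -1.530)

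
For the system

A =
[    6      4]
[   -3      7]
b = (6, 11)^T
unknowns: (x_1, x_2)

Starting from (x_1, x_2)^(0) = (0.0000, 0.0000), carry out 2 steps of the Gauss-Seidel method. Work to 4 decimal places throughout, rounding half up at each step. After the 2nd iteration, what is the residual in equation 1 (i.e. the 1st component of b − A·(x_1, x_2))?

2.2854

Iteration 1:
  x_1 = (6 - (4)·0.0000) / (6) = 1.0000
  x_2 = (11 - (-3)·1.0000) / (7) = 2.0000
Iteration 2:
  x_1 = (6 - (4)·2.0000) / (6) = -0.3333
  x_2 = (11 - (-3)·-0.3333) / (7) = 1.4286
Residual b − A·x = (2.2854, -0.0001)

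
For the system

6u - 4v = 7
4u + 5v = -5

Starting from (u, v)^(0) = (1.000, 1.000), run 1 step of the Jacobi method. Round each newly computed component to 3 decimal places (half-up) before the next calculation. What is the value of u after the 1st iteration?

1.833

Iteration 1:
  u = (7 - (-4)·1.000) / (6) = 1.833
  v = (-5 - (4)·1.000) / (5) = -1.800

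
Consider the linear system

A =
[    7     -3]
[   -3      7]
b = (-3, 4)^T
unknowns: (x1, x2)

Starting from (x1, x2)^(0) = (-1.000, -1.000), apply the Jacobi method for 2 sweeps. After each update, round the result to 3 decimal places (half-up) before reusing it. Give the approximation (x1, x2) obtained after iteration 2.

(-0.367, 0.204)

Iteration 1:
  x1 = (-3 - (-3)·-1.000) / (7) = -0.857
  x2 = (4 - (-3)·-1.000) / (7) = 0.143
Iteration 2:
  x1 = (-3 - (-3)·0.143) / (7) = -0.367
  x2 = (4 - (-3)·-0.857) / (7) = 0.204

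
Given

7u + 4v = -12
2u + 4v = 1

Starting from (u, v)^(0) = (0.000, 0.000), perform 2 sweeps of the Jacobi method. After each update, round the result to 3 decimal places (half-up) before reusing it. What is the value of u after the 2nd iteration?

-1.857

Iteration 1:
  u = (-12 - (4)·0.000) / (7) = -1.714
  v = (1 - (2)·0.000) / (4) = 0.250
Iteration 2:
  u = (-12 - (4)·0.250) / (7) = -1.857
  v = (1 - (2)·-1.714) / (4) = 1.107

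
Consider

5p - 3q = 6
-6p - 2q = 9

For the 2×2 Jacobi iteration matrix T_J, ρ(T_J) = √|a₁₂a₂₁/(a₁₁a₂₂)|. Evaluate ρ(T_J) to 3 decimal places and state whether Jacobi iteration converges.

1.342

a₁₂a₂₁/(a₁₁a₂₂) = (-3)·(-6) / ((5)·(-2)) = -1.800000
ρ = √|-1.800000| = √1.800000 = 1.342
ρ > 1, so Jacobi diverges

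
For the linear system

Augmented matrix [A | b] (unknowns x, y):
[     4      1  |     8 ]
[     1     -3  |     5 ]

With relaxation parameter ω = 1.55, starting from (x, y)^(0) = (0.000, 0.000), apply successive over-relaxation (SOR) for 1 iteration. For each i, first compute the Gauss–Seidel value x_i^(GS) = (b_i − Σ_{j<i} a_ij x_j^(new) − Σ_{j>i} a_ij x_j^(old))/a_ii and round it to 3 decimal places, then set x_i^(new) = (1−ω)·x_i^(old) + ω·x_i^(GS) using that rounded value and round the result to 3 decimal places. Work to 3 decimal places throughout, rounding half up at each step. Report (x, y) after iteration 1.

(3.100, -0.981)

Iteration 1:
  x: GS value = (8 - (1)·0.000) / (4) = 2.000;  x ← (1−ω)·0.000 + ω·2.000 = 3.100
  y: GS value = (5 - (1)·3.100) / (-3) = -0.633;  y ← (1−ω)·0.000 + ω·-0.633 = -0.981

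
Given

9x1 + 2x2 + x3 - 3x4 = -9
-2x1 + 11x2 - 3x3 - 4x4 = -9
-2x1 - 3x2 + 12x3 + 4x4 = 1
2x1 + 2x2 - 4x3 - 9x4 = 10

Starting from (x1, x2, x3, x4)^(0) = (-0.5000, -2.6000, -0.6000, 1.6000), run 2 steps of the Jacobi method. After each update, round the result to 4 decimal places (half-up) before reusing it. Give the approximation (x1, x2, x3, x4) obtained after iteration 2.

Iteration 1:
  x1 = (-9 - (2)·-2.6000 - (1)·-0.6000 - (-3)·1.6000) / (9) = 0.1778
  x2 = (-9 - (-2)·-0.5000 - (-3)·-0.6000 - (-4)·1.6000) / (11) = -0.4909
  x3 = (1 - (-2)·-0.5000 - (-3)·-2.6000 - (4)·1.6000) / (12) = -1.1833
  x4 = (10 - (2)·-0.5000 - (2)·-2.6000 - (-4)·-0.6000) / (-9) = -1.5333
Iteration 2:
  x1 = (-9 - (2)·-0.4909 - (1)·-1.1833 - (-3)·-1.5333) / (9) = -1.2705
  x2 = (-9 - (-2)·0.1778 - (-3)·-1.1833 - (-4)·-1.5333) / (11) = -1.6661
  x3 = (1 - (-2)·0.1778 - (-3)·-0.4909 - (4)·-1.5333) / (12) = 0.5013
  x4 = (10 - (2)·0.1778 - (2)·-0.4909 - (-4)·-1.1833) / (-9) = -0.6548

(-1.2705, -1.6661, 0.5013, -0.6548)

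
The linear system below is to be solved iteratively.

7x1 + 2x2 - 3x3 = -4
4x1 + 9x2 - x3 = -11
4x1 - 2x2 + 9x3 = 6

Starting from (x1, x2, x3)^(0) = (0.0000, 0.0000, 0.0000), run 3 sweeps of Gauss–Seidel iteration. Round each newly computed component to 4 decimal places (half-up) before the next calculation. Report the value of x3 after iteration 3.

0.4424

Iteration 1:
  x1 = (-4 - (2)·0.0000 - (-3)·0.0000) / (7) = -0.5714
  x2 = (-11 - (4)·-0.5714 - (-1)·0.0000) / (9) = -0.9683
  x3 = (6 - (4)·-0.5714 - (-2)·-0.9683) / (9) = 0.7054
Iteration 2:
  x1 = (-4 - (2)·-0.9683 - (-3)·0.7054) / (7) = 0.0075
  x2 = (-11 - (4)·0.0075 - (-1)·0.7054) / (9) = -1.1472
  x3 = (6 - (4)·0.0075 - (-2)·-1.1472) / (9) = 0.4084
Iteration 3:
  x1 = (-4 - (2)·-1.1472 - (-3)·0.4084) / (7) = -0.0686
  x2 = (-11 - (4)·-0.0686 - (-1)·0.4084) / (9) = -1.1464
  x3 = (6 - (4)·-0.0686 - (-2)·-1.1464) / (9) = 0.4424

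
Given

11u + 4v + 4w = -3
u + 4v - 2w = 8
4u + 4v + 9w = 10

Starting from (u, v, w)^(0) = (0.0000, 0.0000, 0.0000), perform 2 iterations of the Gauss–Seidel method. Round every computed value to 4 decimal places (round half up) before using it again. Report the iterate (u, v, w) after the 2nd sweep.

(-1.1387, 2.4412, 0.5322)

Iteration 1:
  u = (-3 - (4)·0.0000 - (4)·0.0000) / (11) = -0.2727
  v = (8 - (1)·-0.2727 - (-2)·0.0000) / (4) = 2.0682
  w = (10 - (4)·-0.2727 - (4)·2.0682) / (9) = 0.3131
Iteration 2:
  u = (-3 - (4)·2.0682 - (4)·0.3131) / (11) = -1.1387
  v = (8 - (1)·-1.1387 - (-2)·0.3131) / (4) = 2.4412
  w = (10 - (4)·-1.1387 - (4)·2.4412) / (9) = 0.5322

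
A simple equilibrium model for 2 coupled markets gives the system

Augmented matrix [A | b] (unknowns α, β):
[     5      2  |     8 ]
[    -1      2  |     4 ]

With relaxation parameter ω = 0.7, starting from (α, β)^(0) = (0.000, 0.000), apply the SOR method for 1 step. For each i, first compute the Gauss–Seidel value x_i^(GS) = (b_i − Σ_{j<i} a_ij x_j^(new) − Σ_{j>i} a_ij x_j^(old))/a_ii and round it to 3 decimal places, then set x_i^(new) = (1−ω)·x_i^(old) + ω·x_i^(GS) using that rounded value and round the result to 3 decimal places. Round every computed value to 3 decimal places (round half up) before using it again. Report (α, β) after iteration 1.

(1.120, 1.792)

Iteration 1:
  α: GS value = (8 - (2)·0.000) / (5) = 1.600;  α ← (1−ω)·0.000 + ω·1.600 = 1.120
  β: GS value = (4 - (-1)·1.120) / (2) = 2.560;  β ← (1−ω)·0.000 + ω·2.560 = 1.792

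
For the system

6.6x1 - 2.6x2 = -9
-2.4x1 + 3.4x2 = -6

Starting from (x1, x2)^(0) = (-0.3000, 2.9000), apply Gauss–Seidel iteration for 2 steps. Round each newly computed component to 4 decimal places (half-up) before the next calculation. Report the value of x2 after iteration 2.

-3.2614

Iteration 1:
  x1 = (-9 - (-2.6)·2.9000) / (6.6) = -0.2212
  x2 = (-6 - (-2.4)·-0.2212) / (3.4) = -1.9208
Iteration 2:
  x1 = (-9 - (-2.6)·-1.9208) / (6.6) = -2.1203
  x2 = (-6 - (-2.4)·-2.1203) / (3.4) = -3.2614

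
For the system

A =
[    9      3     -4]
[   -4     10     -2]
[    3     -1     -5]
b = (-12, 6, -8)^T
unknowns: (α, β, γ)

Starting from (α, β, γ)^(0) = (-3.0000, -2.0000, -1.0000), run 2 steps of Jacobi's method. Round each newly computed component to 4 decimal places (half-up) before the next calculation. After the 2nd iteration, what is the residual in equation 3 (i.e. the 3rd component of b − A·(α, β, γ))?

Iteration 1:
  α = (-12 - (3)·-2.0000 - (-4)·-1.0000) / (9) = -1.1111
  β = (6 - (-4)·-3.0000 - (-2)·-1.0000) / (10) = -0.8000
  γ = (-8 - (3)·-3.0000 - (-1)·-2.0000) / (-5) = 0.2000
Iteration 2:
  α = (-12 - (3)·-0.8000 - (-4)·0.2000) / (9) = -0.9778
  β = (6 - (-4)·-1.1111 - (-2)·0.2000) / (10) = 0.1956
  γ = (-8 - (3)·-1.1111 - (-1)·-0.8000) / (-5) = 1.0933
Residual b − A·x = (0.5866, 2.3194, 0.5955)

0.5955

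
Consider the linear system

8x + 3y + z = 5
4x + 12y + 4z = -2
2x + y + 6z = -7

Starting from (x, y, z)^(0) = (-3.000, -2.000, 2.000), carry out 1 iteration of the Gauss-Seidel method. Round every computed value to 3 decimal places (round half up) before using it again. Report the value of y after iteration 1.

-1.208

Iteration 1:
  x = (5 - (3)·-2.000 - (1)·2.000) / (8) = 1.125
  y = (-2 - (4)·1.125 - (4)·2.000) / (12) = -1.208
  z = (-7 - (2)·1.125 - (1)·-1.208) / (6) = -1.340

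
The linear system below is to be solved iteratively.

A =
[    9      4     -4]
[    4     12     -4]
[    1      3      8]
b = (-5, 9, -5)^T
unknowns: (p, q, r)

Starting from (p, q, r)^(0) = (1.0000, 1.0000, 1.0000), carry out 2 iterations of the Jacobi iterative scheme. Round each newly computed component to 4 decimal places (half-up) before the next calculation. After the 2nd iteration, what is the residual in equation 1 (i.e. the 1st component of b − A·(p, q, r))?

Iteration 1:
  p = (-5 - (4)·1.0000 - (-4)·1.0000) / (9) = -0.5556
  q = (9 - (4)·1.0000 - (-4)·1.0000) / (12) = 0.7500
  r = (-5 - (1)·1.0000 - (3)·1.0000) / (8) = -1.1250
Iteration 2:
  p = (-5 - (4)·0.7500 - (-4)·-1.1250) / (9) = -1.3889
  q = (9 - (4)·-0.5556 - (-4)·-1.1250) / (12) = 0.5602
  r = (-5 - (1)·-0.5556 - (3)·0.7500) / (8) = -0.8368
Residual b − A·x = (1.9121, 4.4860, 1.4027)

1.9121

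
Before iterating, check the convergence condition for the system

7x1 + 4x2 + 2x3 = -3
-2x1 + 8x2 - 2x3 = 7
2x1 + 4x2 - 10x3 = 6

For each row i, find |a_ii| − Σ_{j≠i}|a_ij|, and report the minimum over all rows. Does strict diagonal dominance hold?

1

row 1: |7| − (4+2) = 1
row 2: |8| − (2+2) = 4
row 3: |-10| − (2+4) = 4
minimum over rows = 1 → strictly diagonally dominant (convergence guaranteed)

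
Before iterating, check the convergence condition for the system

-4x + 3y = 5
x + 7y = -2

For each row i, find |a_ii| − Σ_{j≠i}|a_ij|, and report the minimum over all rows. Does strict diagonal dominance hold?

row 1: |-4| − (3) = 1
row 2: |7| − (1) = 6
minimum over rows = 1 → strictly diagonally dominant (convergence guaranteed)

1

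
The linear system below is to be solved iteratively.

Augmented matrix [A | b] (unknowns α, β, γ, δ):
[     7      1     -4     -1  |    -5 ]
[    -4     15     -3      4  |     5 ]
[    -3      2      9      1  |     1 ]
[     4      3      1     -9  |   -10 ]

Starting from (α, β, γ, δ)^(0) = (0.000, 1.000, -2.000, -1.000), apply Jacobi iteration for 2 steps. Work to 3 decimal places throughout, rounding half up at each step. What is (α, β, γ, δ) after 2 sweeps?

Iteration 1:
  α = (-5 - (1)·1.000 - (-4)·-2.000 - (-1)·-1.000) / (7) = -2.143
  β = (5 - (-4)·0.000 - (-3)·-2.000 - (4)·-1.000) / (15) = 0.200
  γ = (1 - (-3)·0.000 - (2)·1.000 - (1)·-1.000) / (9) = 0.000
  δ = (-10 - (4)·0.000 - (3)·1.000 - (1)·-2.000) / (-9) = 1.222
Iteration 2:
  α = (-5 - (1)·0.200 - (-4)·0.000 - (-1)·1.222) / (7) = -0.568
  β = (5 - (-4)·-2.143 - (-3)·0.000 - (4)·1.222) / (15) = -0.564
  γ = (1 - (-3)·-2.143 - (2)·0.200 - (1)·1.222) / (9) = -0.783
  δ = (-10 - (4)·-2.143 - (3)·0.200 - (1)·0.000) / (-9) = 0.225

(-0.568, -0.564, -0.783, 0.225)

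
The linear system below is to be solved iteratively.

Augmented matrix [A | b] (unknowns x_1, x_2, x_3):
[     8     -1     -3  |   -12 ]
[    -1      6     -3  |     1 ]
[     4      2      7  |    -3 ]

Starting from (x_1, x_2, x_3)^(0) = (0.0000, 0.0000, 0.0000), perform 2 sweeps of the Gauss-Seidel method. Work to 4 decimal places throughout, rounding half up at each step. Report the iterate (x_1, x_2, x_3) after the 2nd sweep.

(-1.3408, 0.1694, 0.2892)

Iteration 1:
  x_1 = (-12 - (-1)·0.0000 - (-3)·0.0000) / (8) = -1.5000
  x_2 = (1 - (-1)·-1.5000 - (-3)·0.0000) / (6) = -0.0833
  x_3 = (-3 - (4)·-1.5000 - (2)·-0.0833) / (7) = 0.4524
Iteration 2:
  x_1 = (-12 - (-1)·-0.0833 - (-3)·0.4524) / (8) = -1.3408
  x_2 = (1 - (-1)·-1.3408 - (-3)·0.4524) / (6) = 0.1694
  x_3 = (-3 - (4)·-1.3408 - (2)·0.1694) / (7) = 0.2892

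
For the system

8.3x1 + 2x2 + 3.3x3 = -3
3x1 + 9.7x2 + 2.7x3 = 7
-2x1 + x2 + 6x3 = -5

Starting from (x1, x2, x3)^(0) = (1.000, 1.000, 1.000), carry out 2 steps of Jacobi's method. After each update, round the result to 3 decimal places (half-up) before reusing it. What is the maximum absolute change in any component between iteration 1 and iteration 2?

Iteration 1:
  x1 = (-3 - (2)·1.000 - (3.3)·1.000) / (8.3) = -1.000
  x2 = (7 - (3)·1.000 - (2.7)·1.000) / (9.7) = 0.134
  x3 = (-5 - (-2)·1.000 - (1)·1.000) / (6) = -0.667
Iteration 2:
  x1 = (-3 - (2)·0.134 - (3.3)·-0.667) / (8.3) = -0.129
  x2 = (7 - (3)·-1.000 - (2.7)·-0.667) / (9.7) = 1.217
  x3 = (-5 - (-2)·-1.000 - (1)·0.134) / (6) = -1.189
Change: (0.871, 1.083, -0.522) → max |·| = 1.083

1.083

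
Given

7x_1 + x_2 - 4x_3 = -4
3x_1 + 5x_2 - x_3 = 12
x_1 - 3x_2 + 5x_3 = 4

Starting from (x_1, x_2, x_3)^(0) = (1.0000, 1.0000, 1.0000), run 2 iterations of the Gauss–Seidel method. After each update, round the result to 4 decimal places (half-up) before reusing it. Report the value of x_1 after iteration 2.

Iteration 1:
  x_1 = (-4 - (1)·1.0000 - (-4)·1.0000) / (7) = -0.1429
  x_2 = (12 - (3)·-0.1429 - (-1)·1.0000) / (5) = 2.6857
  x_3 = (4 - (1)·-0.1429 - (-3)·2.6857) / (5) = 2.4400
Iteration 2:
  x_1 = (-4 - (1)·2.6857 - (-4)·2.4400) / (7) = 0.4392
  x_2 = (12 - (3)·0.4392 - (-1)·2.4400) / (5) = 2.6245
  x_3 = (4 - (1)·0.4392 - (-3)·2.6245) / (5) = 2.2869

0.4392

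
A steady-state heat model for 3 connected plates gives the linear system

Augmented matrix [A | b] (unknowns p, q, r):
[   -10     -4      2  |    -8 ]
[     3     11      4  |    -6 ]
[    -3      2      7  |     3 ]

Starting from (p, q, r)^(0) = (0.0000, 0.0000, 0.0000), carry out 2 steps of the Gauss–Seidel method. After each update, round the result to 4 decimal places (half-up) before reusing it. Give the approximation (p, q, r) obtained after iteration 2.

(1.3034, -1.2608, 1.3474)

Iteration 1:
  p = (-8 - (-4)·0.0000 - (2)·0.0000) / (-10) = 0.8000
  q = (-6 - (3)·0.8000 - (4)·0.0000) / (11) = -0.7636
  r = (3 - (-3)·0.8000 - (2)·-0.7636) / (7) = 0.9896
Iteration 2:
  p = (-8 - (-4)·-0.7636 - (2)·0.9896) / (-10) = 1.3034
  q = (-6 - (3)·1.3034 - (4)·0.9896) / (11) = -1.2608
  r = (3 - (-3)·1.3034 - (2)·-1.2608) / (7) = 1.3474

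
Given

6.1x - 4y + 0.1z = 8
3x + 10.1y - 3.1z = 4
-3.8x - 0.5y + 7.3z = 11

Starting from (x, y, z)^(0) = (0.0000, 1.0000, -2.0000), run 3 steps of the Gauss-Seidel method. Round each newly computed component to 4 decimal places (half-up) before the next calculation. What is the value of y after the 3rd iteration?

0.4328

Iteration 1:
  x = (8 - (-4)·1.0000 - (0.1)·-2.0000) / (6.1) = 2.0000
  y = (4 - (3)·2.0000 - (-3.1)·-2.0000) / (10.1) = -0.8119
  z = (11 - (-3.8)·2.0000 - (-0.5)·-0.8119) / (7.3) = 2.4923
Iteration 2:
  x = (8 - (-4)·-0.8119 - (0.1)·2.4923) / (6.1) = 0.7382
  y = (4 - (3)·0.7382 - (-3.1)·2.4923) / (10.1) = 0.9417
  z = (11 - (-3.8)·0.7382 - (-0.5)·0.9417) / (7.3) = 1.9556
Iteration 3:
  x = (8 - (-4)·0.9417 - (0.1)·1.9556) / (6.1) = 1.8969
  y = (4 - (3)·1.8969 - (-3.1)·1.9556) / (10.1) = 0.4328
  z = (11 - (-3.8)·1.8969 - (-0.5)·0.4328) / (7.3) = 2.5239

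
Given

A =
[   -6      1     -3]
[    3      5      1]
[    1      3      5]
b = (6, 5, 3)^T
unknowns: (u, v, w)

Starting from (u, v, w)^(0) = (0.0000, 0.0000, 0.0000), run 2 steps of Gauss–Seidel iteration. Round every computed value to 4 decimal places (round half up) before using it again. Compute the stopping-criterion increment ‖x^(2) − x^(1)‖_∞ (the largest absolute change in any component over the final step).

0.3467

Iteration 1:
  u = (6 - (1)·0.0000 - (-3)·0.0000) / (-6) = -1.0000
  v = (5 - (3)·-1.0000 - (1)·0.0000) / (5) = 1.6000
  w = (3 - (1)·-1.0000 - (3)·1.6000) / (5) = -0.1600
Iteration 2:
  u = (6 - (1)·1.6000 - (-3)·-0.1600) / (-6) = -0.6533
  v = (5 - (3)·-0.6533 - (1)·-0.1600) / (5) = 1.4240
  w = (3 - (1)·-0.6533 - (3)·1.4240) / (5) = -0.1237
Change: (0.3467, -0.1760, 0.0363) → max |·| = 0.3467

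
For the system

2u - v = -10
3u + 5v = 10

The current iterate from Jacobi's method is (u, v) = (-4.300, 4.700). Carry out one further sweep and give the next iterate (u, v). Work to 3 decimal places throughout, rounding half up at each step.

One sweep:
  u = (-10 - (-1)·4.700) / (2) = -2.650
  v = (10 - (3)·-4.300) / (5) = 4.580

(-2.650, 4.580)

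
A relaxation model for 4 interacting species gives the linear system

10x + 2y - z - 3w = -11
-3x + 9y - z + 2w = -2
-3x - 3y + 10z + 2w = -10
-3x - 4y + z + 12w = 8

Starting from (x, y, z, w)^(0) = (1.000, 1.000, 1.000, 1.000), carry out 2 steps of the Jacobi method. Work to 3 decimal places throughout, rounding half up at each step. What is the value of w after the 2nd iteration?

0.492

Iteration 1:
  x = (-11 - (2)·1.000 - (-1)·1.000 - (-3)·1.000) / (10) = -0.900
  y = (-2 - (-3)·1.000 - (-1)·1.000 - (2)·1.000) / (9) = 0.000
  z = (-10 - (-3)·1.000 - (-3)·1.000 - (2)·1.000) / (10) = -0.600
  w = (8 - (-3)·1.000 - (-4)·1.000 - (1)·1.000) / (12) = 1.167
Iteration 2:
  x = (-11 - (2)·0.000 - (-1)·-0.600 - (-3)·1.167) / (10) = -0.810
  y = (-2 - (-3)·-0.900 - (-1)·-0.600 - (2)·1.167) / (9) = -0.848
  z = (-10 - (-3)·-0.900 - (-3)·0.000 - (2)·1.167) / (10) = -1.503
  w = (8 - (-3)·-0.900 - (-4)·0.000 - (1)·-0.600) / (12) = 0.492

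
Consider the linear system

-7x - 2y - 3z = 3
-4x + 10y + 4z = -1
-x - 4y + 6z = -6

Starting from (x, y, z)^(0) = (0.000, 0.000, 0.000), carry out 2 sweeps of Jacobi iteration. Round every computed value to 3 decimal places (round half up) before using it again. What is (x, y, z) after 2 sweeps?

(0.029, 0.128, -1.138)

Iteration 1:
  x = (3 - (-2)·0.000 - (-3)·0.000) / (-7) = -0.429
  y = (-1 - (-4)·0.000 - (4)·0.000) / (10) = -0.100
  z = (-6 - (-1)·0.000 - (-4)·0.000) / (6) = -1.000
Iteration 2:
  x = (3 - (-2)·-0.100 - (-3)·-1.000) / (-7) = 0.029
  y = (-1 - (-4)·-0.429 - (4)·-1.000) / (10) = 0.128
  z = (-6 - (-1)·-0.429 - (-4)·-0.100) / (6) = -1.138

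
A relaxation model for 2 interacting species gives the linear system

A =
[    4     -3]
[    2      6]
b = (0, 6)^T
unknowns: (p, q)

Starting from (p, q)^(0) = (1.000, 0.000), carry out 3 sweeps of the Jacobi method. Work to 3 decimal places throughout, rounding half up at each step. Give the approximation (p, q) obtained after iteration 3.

(0.750, 0.833)

Iteration 1:
  p = (0 - (-3)·0.000) / (4) = 0.000
  q = (6 - (2)·1.000) / (6) = 0.667
Iteration 2:
  p = (0 - (-3)·0.667) / (4) = 0.500
  q = (6 - (2)·0.000) / (6) = 1.000
Iteration 3:
  p = (0 - (-3)·1.000) / (4) = 0.750
  q = (6 - (2)·0.500) / (6) = 0.833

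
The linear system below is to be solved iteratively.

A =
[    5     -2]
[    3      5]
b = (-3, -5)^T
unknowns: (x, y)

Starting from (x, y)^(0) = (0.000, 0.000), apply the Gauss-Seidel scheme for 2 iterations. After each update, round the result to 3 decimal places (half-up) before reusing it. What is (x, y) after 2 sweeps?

Iteration 1:
  x = (-3 - (-2)·0.000) / (5) = -0.600
  y = (-5 - (3)·-0.600) / (5) = -0.640
Iteration 2:
  x = (-3 - (-2)·-0.640) / (5) = -0.856
  y = (-5 - (3)·-0.856) / (5) = -0.486

(-0.856, -0.486)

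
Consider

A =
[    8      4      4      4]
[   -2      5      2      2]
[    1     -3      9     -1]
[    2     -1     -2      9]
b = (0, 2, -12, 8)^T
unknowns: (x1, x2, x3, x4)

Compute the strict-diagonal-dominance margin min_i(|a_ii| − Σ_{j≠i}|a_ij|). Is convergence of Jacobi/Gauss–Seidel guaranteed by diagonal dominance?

-4

row 1: |8| − (4+4+4) = -4
row 2: |5| − (2+2+2) = -1
row 3: |9| − (1+3+1) = 4
row 4: |9| − (2+1+2) = 4
minimum over rows = -4 → not strictly diagonally dominant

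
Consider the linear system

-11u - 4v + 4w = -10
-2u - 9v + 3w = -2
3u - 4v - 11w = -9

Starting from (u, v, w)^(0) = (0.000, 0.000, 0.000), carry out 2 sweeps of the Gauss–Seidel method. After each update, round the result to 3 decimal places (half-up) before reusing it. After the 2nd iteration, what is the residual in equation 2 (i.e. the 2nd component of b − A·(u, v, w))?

Iteration 1:
  u = (-10 - (-4)·0.000 - (4)·0.000) / (-11) = 0.909
  v = (-2 - (-2)·0.909 - (3)·0.000) / (-9) = 0.020
  w = (-9 - (3)·0.909 - (-4)·0.020) / (-11) = 1.059
Iteration 2:
  u = (-10 - (-4)·0.020 - (4)·1.059) / (-11) = 1.287
  v = (-2 - (-2)·1.287 - (3)·1.059) / (-9) = 0.289
  w = (-9 - (3)·1.287 - (-4)·0.289) / (-11) = 1.064
Residual b − A·x = (1.057, -0.017, -0.001)

-0.017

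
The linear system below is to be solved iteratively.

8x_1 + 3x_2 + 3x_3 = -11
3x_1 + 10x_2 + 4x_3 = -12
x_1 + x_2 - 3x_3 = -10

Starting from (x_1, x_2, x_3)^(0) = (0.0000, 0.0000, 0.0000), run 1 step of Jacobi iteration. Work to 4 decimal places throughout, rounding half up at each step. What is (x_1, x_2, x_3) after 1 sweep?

(-1.3750, -1.2000, 3.3333)

Iteration 1:
  x_1 = (-11 - (3)·0.0000 - (3)·0.0000) / (8) = -1.3750
  x_2 = (-12 - (3)·0.0000 - (4)·0.0000) / (10) = -1.2000
  x_3 = (-10 - (1)·0.0000 - (1)·0.0000) / (-3) = 3.3333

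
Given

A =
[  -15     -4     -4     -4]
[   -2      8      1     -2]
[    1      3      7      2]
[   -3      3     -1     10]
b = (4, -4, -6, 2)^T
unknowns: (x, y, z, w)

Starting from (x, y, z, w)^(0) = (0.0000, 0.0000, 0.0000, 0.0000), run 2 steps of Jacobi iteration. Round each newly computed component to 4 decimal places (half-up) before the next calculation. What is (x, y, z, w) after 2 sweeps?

Iteration 1:
  x = (4 - (-4)·0.0000 - (-4)·0.0000 - (-4)·0.0000) / (-15) = -0.2667
  y = (-4 - (-2)·0.0000 - (1)·0.0000 - (-2)·0.0000) / (8) = -0.5000
  z = (-6 - (1)·0.0000 - (3)·0.0000 - (2)·0.0000) / (7) = -0.8571
  w = (2 - (-3)·0.0000 - (3)·0.0000 - (-1)·0.0000) / (10) = 0.2000
Iteration 2:
  x = (4 - (-4)·-0.5000 - (-4)·-0.8571 - (-4)·0.2000) / (-15) = 0.0419
  y = (-4 - (-2)·-0.2667 - (1)·-0.8571 - (-2)·0.2000) / (8) = -0.4095
  z = (-6 - (1)·-0.2667 - (3)·-0.5000 - (2)·0.2000) / (7) = -0.6619
  w = (2 - (-3)·-0.2667 - (3)·-0.5000 - (-1)·-0.8571) / (10) = 0.1843

(0.0419, -0.4095, -0.6619, 0.1843)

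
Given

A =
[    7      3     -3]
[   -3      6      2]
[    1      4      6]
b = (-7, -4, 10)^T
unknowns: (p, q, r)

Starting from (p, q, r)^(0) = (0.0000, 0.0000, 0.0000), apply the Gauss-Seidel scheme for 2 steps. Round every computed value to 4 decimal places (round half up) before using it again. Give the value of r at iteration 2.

2.3818

Iteration 1:
  p = (-7 - (3)·0.0000 - (-3)·0.0000) / (7) = -1.0000
  q = (-4 - (-3)·-1.0000 - (2)·0.0000) / (6) = -1.1667
  r = (10 - (1)·-1.0000 - (4)·-1.1667) / (6) = 2.6111
Iteration 2:
  p = (-7 - (3)·-1.1667 - (-3)·2.6111) / (7) = 0.6191
  q = (-4 - (-3)·0.6191 - (2)·2.6111) / (6) = -1.2275
  r = (10 - (1)·0.6191 - (4)·-1.2275) / (6) = 2.3818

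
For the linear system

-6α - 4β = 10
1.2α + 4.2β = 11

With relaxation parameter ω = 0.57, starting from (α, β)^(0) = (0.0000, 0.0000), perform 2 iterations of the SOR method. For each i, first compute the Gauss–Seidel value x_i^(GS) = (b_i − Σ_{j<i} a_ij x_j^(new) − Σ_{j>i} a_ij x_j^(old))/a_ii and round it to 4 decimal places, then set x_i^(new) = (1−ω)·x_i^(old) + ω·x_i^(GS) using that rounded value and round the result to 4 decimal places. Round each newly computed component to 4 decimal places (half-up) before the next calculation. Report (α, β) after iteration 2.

(-1.9846, 2.5245)

Iteration 1:
  α: GS value = (10 - (-4)·0.0000) / (-6) = -1.6667;  α ← (1−ω)·0.0000 + ω·-1.6667 = -0.9500
  β: GS value = (11 - (1.2)·-0.9500) / (4.2) = 2.8905;  β ← (1−ω)·0.0000 + ω·2.8905 = 1.6476
Iteration 2:
  α: GS value = (10 - (-4)·1.6476) / (-6) = -2.7651;  α ← (1−ω)·-0.9500 + ω·-2.7651 = -1.9846
  β: GS value = (11 - (1.2)·-1.9846) / (4.2) = 3.1861;  β ← (1−ω)·1.6476 + ω·3.1861 = 2.5245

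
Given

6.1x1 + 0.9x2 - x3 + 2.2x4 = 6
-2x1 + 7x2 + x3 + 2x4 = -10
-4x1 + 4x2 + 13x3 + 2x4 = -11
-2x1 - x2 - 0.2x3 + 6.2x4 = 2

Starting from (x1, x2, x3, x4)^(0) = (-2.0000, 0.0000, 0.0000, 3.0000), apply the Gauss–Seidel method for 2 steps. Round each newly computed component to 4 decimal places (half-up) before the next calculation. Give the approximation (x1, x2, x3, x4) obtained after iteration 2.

Iteration 1:
  x1 = (6 - (0.9)·0.0000 - (-1)·0.0000 - (2.2)·3.0000) / (6.1) = -0.0984
  x2 = (-10 - (-2)·-0.0984 - (1)·0.0000 - (2)·3.0000) / (7) = -2.3138
  x3 = (-11 - (-4)·-0.0984 - (4)·-2.3138 - (2)·3.0000) / (13) = -0.6260
  x4 = (2 - (-2)·-0.0984 - (-1)·-2.3138 - (-0.2)·-0.6260) / (6.2) = -0.1025
Iteration 2:
  x1 = (6 - (0.9)·-2.3138 - (-1)·-0.6260 - (2.2)·-0.1025) / (6.1) = 1.2593
  x2 = (-10 - (-2)·1.2593 - (1)·-0.6260 - (2)·-0.1025) / (7) = -0.9501
  x3 = (-11 - (-4)·1.2593 - (4)·-0.9501 - (2)·-0.1025) / (13) = -0.1506
  x4 = (2 - (-2)·1.2593 - (-1)·-0.9501 - (-0.2)·-0.1506) / (6.2) = 0.5707

(1.2593, -0.9501, -0.1506, 0.5707)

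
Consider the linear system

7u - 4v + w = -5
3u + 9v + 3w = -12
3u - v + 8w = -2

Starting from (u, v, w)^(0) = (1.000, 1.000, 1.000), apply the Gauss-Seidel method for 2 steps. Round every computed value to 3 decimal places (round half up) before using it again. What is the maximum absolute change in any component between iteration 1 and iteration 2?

Iteration 1:
  u = (-5 - (-4)·1.000 - (1)·1.000) / (7) = -0.286
  v = (-12 - (3)·-0.286 - (3)·1.000) / (9) = -1.571
  w = (-2 - (3)·-0.286 - (-1)·-1.571) / (8) = -0.339
Iteration 2:
  u = (-5 - (-4)·-1.571 - (1)·-0.339) / (7) = -1.564
  v = (-12 - (3)·-1.564 - (3)·-0.339) / (9) = -0.699
  w = (-2 - (3)·-1.564 - (-1)·-0.699) / (8) = 0.249
Change: (-1.278, 0.872, 0.588) → max |·| = 1.278

1.278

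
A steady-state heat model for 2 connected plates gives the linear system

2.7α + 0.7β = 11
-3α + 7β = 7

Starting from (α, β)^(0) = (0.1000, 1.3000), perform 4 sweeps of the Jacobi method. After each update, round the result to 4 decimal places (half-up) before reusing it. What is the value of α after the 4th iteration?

3.3922

Iteration 1:
  α = (11 - (0.7)·1.3000) / (2.7) = 3.7370
  β = (7 - (-3)·0.1000) / (7) = 1.0429
Iteration 2:
  α = (11 - (0.7)·1.0429) / (2.7) = 3.8037
  β = (7 - (-3)·3.7370) / (7) = 2.6016
Iteration 3:
  α = (11 - (0.7)·2.6016) / (2.7) = 3.3996
  β = (7 - (-3)·3.8037) / (7) = 2.6302
Iteration 4:
  α = (11 - (0.7)·2.6302) / (2.7) = 3.3922
  β = (7 - (-3)·3.3996) / (7) = 2.4570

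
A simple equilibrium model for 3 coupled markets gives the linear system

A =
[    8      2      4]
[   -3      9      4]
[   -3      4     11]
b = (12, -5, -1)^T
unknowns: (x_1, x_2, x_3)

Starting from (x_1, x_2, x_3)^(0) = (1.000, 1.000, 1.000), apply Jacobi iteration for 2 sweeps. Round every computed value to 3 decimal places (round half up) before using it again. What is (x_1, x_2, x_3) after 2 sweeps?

(1.758, -0.225, 0.356)

Iteration 1:
  x_1 = (12 - (2)·1.000 - (4)·1.000) / (8) = 0.750
  x_2 = (-5 - (-3)·1.000 - (4)·1.000) / (9) = -0.667
  x_3 = (-1 - (-3)·1.000 - (4)·1.000) / (11) = -0.182
Iteration 2:
  x_1 = (12 - (2)·-0.667 - (4)·-0.182) / (8) = 1.758
  x_2 = (-5 - (-3)·0.750 - (4)·-0.182) / (9) = -0.225
  x_3 = (-1 - (-3)·0.750 - (4)·-0.667) / (11) = 0.356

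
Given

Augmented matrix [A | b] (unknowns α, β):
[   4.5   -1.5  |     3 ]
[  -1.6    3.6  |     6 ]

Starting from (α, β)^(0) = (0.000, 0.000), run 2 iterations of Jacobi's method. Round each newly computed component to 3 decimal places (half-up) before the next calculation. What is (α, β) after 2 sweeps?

Iteration 1:
  α = (3 - (-1.5)·0.000) / (4.5) = 0.667
  β = (6 - (-1.6)·0.000) / (3.6) = 1.667
Iteration 2:
  α = (3 - (-1.5)·1.667) / (4.5) = 1.222
  β = (6 - (-1.6)·0.667) / (3.6) = 1.963

(1.222, 1.963)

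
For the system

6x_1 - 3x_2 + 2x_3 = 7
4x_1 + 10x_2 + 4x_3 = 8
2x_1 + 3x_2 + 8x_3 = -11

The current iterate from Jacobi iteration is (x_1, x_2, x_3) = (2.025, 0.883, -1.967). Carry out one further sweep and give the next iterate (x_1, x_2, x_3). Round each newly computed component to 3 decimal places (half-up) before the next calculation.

(2.264, 0.777, -2.212)

One sweep:
  x_1 = (7 - (-3)·0.883 - (2)·-1.967) / (6) = 2.264
  x_2 = (8 - (4)·2.025 - (4)·-1.967) / (10) = 0.777
  x_3 = (-11 - (2)·2.025 - (3)·0.883) / (8) = -2.212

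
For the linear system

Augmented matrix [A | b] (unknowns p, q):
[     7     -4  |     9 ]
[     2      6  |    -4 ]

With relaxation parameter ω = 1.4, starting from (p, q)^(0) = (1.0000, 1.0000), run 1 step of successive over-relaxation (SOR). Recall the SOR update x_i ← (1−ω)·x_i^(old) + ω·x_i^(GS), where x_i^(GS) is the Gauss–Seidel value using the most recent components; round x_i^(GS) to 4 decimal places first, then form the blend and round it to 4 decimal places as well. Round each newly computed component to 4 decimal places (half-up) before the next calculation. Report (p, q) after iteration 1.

(2.1999, -2.3600)

Iteration 1:
  p: GS value = (9 - (-4)·1.0000) / (7) = 1.8571;  p ← (1−ω)·1.0000 + ω·1.8571 = 2.1999
  q: GS value = (-4 - (2)·2.1999) / (6) = -1.4000;  q ← (1−ω)·1.0000 + ω·-1.4000 = -2.3600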